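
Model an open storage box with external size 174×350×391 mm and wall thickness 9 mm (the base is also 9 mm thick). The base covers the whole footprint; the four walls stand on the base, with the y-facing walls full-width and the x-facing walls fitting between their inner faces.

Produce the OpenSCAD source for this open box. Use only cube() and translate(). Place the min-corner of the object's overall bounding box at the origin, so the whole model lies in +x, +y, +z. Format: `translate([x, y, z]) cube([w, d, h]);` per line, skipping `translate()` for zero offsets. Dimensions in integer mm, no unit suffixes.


cube([174, 350, 9]);
translate([0, 0, 9]) cube([174, 9, 382]);
translate([0, 341, 9]) cube([174, 9, 382]);
translate([0, 9, 9]) cube([9, 332, 382]);
translate([165, 9, 9]) cube([9, 332, 382]);


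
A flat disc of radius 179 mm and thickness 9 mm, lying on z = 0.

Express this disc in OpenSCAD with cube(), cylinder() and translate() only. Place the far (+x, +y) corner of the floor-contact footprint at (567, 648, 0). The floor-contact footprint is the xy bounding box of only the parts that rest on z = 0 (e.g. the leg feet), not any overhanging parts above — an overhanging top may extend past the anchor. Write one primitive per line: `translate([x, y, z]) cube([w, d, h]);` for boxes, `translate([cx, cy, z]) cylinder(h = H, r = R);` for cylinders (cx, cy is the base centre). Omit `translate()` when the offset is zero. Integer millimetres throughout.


translate([388, 469, 0]) cylinder(h = 9, r = 179);


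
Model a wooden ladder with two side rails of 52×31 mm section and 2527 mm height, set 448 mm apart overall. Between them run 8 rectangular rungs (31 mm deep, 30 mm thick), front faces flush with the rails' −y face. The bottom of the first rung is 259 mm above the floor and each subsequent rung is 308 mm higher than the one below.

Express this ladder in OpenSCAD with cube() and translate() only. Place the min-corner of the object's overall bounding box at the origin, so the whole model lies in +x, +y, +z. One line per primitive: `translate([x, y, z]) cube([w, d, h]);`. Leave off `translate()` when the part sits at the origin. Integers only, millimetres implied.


cube([52, 31, 2527]);
translate([396, 0, 0]) cube([52, 31, 2527]);
translate([52, 0, 259]) cube([344, 31, 30]);
translate([52, 0, 567]) cube([344, 31, 30]);
translate([52, 0, 875]) cube([344, 31, 30]);
translate([52, 0, 1183]) cube([344, 31, 30]);
translate([52, 0, 1491]) cube([344, 31, 30]);
translate([52, 0, 1799]) cube([344, 31, 30]);
translate([52, 0, 2107]) cube([344, 31, 30]);
translate([52, 0, 2415]) cube([344, 31, 30]);


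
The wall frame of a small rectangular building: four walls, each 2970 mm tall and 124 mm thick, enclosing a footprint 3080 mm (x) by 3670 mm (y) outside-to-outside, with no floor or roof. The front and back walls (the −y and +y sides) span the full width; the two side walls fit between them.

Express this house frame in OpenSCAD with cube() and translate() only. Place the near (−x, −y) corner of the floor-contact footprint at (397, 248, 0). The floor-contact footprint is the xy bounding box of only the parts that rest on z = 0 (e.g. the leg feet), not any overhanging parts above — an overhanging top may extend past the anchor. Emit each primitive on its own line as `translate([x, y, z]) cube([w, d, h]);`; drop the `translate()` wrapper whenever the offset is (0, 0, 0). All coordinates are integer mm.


translate([397, 248, 0]) cube([3080, 124, 2970]);
translate([397, 3794, 0]) cube([3080, 124, 2970]);
translate([397, 372, 0]) cube([124, 3422, 2970]);
translate([3353, 372, 0]) cube([124, 3422, 2970]);


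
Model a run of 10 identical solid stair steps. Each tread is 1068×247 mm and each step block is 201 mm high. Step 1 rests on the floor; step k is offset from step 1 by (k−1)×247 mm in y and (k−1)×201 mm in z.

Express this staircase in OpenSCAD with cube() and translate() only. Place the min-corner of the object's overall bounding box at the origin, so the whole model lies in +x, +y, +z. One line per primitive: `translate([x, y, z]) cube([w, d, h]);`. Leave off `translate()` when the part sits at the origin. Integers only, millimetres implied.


cube([1068, 247, 201]);
translate([0, 247, 201]) cube([1068, 247, 201]);
translate([0, 494, 402]) cube([1068, 247, 201]);
translate([0, 741, 603]) cube([1068, 247, 201]);
translate([0, 988, 804]) cube([1068, 247, 201]);
translate([0, 1235, 1005]) cube([1068, 247, 201]);
translate([0, 1482, 1206]) cube([1068, 247, 201]);
translate([0, 1729, 1407]) cube([1068, 247, 201]);
translate([0, 1976, 1608]) cube([1068, 247, 201]);
translate([0, 2223, 1809]) cube([1068, 247, 201]);


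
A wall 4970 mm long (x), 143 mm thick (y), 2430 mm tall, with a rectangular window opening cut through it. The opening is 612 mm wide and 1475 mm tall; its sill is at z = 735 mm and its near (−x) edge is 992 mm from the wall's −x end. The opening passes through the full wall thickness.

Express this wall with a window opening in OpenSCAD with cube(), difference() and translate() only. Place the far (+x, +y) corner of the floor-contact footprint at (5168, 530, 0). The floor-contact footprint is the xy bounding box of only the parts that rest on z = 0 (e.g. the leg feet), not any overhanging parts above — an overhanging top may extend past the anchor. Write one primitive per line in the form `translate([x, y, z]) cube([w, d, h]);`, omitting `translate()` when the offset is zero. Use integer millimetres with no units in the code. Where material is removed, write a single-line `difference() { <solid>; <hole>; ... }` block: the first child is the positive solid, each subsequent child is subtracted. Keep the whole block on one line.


difference() { translate([198, 387, 0]) cube([4970, 143, 2430]); translate([1190, 387, 735]) cube([612, 143, 1475]); }


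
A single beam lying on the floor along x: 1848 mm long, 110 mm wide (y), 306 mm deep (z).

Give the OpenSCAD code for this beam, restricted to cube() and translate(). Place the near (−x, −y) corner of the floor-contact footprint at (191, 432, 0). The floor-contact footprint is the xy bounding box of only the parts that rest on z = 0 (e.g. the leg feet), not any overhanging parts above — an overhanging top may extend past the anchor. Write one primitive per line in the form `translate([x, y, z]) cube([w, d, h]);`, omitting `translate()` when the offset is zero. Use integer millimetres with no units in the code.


translate([191, 432, 0]) cube([1848, 110, 306]);


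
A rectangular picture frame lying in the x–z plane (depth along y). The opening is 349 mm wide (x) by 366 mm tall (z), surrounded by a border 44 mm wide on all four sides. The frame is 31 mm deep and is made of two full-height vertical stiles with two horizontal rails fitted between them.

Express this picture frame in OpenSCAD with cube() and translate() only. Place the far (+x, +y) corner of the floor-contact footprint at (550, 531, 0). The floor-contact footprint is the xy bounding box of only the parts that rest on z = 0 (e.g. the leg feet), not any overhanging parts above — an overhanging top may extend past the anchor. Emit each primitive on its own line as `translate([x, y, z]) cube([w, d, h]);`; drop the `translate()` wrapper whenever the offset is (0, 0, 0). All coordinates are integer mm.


translate([113, 500, 0]) cube([44, 31, 454]);
translate([506, 500, 0]) cube([44, 31, 454]);
translate([157, 500, 0]) cube([349, 31, 44]);
translate([157, 500, 410]) cube([349, 31, 44]);


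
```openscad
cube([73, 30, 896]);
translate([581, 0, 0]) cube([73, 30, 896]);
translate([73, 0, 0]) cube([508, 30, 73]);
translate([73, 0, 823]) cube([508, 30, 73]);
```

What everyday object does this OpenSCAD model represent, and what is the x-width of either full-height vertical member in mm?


A picture frame. The border width is 73 mm.

Four thin pieces enclosing a rectangular opening — a picture frame. The two full-height stiles are 896 mm tall; the top rail sits at z = 823 and is 73 mm tall, so the border above the opening is 896 − 823 = 73 mm, matching the stile x-width.


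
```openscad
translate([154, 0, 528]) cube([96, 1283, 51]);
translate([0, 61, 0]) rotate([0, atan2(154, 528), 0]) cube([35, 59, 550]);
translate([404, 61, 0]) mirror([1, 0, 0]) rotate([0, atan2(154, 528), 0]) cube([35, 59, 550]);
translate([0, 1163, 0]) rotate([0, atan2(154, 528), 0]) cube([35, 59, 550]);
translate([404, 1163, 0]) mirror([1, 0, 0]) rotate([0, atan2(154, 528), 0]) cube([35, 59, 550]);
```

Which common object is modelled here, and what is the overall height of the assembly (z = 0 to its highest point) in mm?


A sawhorse. The overall height is 579 mm.

A beam across two mirrored pairs of raked legs — a sawhorse. The beam's underside is at z = 528 (matching the legs' vertical rise in atan2(154, 528)) and the beam is 51 mm tall, so its top is at 528 + 51 = 579 mm. The raked legs top out at the beam's underside, so that is the highest point.


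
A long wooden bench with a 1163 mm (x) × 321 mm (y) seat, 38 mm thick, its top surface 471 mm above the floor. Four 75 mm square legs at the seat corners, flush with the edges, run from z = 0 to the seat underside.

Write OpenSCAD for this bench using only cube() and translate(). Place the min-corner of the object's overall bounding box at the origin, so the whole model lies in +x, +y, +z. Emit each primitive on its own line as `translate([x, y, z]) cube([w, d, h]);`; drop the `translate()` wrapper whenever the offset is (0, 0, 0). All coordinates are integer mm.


// leg_h = 471 − 38 = 433
translate([0, 0, 433]) cube([1163, 321, 38]);
cube([75, 75, 433]);
translate([0, 246, 0]) cube([75, 75, 433]);
translate([1088, 0, 0]) cube([75, 75, 433]);
translate([1088, 246, 0]) cube([75, 75, 433]);


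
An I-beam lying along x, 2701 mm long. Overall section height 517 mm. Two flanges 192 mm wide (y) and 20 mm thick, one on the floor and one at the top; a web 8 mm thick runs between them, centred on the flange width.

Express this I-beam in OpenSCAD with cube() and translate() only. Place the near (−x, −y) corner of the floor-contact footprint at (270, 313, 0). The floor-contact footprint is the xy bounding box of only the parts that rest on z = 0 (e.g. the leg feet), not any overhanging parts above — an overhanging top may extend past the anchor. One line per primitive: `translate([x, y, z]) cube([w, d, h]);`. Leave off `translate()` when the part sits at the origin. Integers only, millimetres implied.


translate([270, 313, 0]) cube([2701, 192, 20]);
translate([270, 405, 20]) cube([2701, 8, 477]);
translate([270, 313, 497]) cube([2701, 192, 20]);


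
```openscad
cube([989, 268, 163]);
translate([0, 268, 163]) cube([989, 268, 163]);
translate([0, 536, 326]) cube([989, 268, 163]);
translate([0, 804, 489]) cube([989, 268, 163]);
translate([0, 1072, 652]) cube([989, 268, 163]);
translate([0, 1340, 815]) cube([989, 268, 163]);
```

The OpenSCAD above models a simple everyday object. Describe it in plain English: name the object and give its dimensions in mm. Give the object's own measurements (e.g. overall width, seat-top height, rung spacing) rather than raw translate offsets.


A straight staircase of 6 solid steps. Each step is 989 mm wide (x), 268 mm deep (y, the going) and 163 mm tall (the rise). The first step rests on the floor; each subsequent step sits one going further in +y and one rise higher in +z, directly behind and above the previous step with no overlap.


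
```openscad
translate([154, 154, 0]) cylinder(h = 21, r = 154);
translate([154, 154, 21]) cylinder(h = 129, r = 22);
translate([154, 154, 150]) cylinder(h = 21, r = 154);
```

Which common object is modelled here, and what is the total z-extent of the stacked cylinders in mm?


A spool. The overall height is 171 mm.

Three coaxial cylinders, large–small–large — a spool. Two 21 mm flanges and a 129 mm core give 21 + 129 + 21 = 171 mm.


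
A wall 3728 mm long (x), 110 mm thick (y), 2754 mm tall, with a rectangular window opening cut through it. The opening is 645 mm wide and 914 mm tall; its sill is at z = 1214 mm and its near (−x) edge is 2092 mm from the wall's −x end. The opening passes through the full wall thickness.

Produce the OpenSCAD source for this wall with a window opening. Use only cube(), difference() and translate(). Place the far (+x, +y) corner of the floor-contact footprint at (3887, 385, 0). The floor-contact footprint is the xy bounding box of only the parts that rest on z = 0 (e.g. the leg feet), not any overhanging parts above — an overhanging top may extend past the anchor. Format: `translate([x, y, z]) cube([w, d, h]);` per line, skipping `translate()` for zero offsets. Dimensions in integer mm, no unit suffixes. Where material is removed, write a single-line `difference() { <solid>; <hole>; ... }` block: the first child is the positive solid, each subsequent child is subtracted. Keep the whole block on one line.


difference() { translate([159, 275, 0]) cube([3728, 110, 2754]); translate([2251, 275, 1214]) cube([645, 110, 914]); }


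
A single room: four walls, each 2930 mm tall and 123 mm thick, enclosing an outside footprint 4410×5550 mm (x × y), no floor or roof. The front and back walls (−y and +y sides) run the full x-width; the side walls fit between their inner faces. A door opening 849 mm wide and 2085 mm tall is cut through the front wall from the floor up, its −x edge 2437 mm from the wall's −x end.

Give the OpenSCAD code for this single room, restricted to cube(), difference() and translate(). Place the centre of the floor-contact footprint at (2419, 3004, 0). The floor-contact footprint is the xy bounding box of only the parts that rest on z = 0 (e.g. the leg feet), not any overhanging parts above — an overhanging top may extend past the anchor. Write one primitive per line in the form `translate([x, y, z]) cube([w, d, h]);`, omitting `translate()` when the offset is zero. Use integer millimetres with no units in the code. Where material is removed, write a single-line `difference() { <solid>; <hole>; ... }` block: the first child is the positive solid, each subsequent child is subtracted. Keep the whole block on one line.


difference() { translate([214, 229, 0]) cube([4410, 123, 2930]); translate([2651, 229, 0]) cube([849, 123, 2085]); }
translate([214, 5656, 0]) cube([4410, 123, 2930]);
translate([214, 352, 0]) cube([123, 5304, 2930]);
translate([4501, 352, 0]) cube([123, 5304, 2930]);


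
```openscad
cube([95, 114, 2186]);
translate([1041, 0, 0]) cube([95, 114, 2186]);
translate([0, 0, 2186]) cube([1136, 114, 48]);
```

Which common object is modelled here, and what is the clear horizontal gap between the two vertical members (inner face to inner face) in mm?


A door frame. The clear opening width is 946 mm.

Two 2186 mm tall posts with a header on top — a door frame. The left jamb is 95 mm wide at x = 0; the right jamb starts at x = 1041. The clear opening is 1041 − 95 = 946 mm.


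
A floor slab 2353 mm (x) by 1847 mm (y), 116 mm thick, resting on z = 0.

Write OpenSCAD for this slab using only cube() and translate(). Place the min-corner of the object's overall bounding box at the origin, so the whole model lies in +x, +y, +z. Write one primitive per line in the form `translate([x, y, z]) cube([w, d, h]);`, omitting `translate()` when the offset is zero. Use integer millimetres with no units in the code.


cube([2353, 1847, 116]);


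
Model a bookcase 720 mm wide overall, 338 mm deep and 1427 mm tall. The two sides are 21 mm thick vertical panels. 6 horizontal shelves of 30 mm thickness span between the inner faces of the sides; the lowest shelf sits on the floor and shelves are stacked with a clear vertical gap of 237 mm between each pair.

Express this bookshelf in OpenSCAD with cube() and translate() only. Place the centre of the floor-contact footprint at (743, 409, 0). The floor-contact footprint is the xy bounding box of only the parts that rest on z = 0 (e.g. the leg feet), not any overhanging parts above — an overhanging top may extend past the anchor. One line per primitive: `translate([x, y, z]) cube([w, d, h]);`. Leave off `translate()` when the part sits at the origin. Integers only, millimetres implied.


translate([383, 240, 0]) cube([21, 338, 1427]);
translate([1082, 240, 0]) cube([21, 338, 1427]);
translate([404, 240, 0]) cube([678, 338, 30]);
translate([404, 240, 267]) cube([678, 338, 30]);
translate([404, 240, 534]) cube([678, 338, 30]);
translate([404, 240, 801]) cube([678, 338, 30]);
translate([404, 240, 1068]) cube([678, 338, 30]);
translate([404, 240, 1335]) cube([678, 338, 30]);


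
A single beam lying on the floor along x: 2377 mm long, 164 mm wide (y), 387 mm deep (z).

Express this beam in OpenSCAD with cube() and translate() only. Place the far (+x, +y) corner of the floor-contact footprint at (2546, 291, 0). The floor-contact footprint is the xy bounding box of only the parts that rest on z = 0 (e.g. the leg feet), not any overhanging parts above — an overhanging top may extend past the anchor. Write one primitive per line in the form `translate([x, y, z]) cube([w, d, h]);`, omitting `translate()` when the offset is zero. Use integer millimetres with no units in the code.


translate([169, 127, 0]) cube([2377, 164, 387]);


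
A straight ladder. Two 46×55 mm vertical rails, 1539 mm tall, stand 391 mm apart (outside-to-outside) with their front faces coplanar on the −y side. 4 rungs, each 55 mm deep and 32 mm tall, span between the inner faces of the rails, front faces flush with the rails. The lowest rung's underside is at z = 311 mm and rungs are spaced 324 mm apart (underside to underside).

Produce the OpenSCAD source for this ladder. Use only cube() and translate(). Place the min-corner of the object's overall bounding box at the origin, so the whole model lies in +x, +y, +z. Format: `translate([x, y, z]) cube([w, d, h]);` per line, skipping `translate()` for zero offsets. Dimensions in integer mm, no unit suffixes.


// rung span = 391 - 2*46 = 299
// rung[k] z = 311 + k*324
cube([46, 55, 1539]);
translate([345, 0, 0]) cube([46, 55, 1539]);
translate([46, 0, 311]) cube([299, 55, 32]);
translate([46, 0, 635]) cube([299, 55, 32]);
translate([46, 0, 959]) cube([299, 55, 32]);
translate([46, 0, 1283]) cube([299, 55, 32]);


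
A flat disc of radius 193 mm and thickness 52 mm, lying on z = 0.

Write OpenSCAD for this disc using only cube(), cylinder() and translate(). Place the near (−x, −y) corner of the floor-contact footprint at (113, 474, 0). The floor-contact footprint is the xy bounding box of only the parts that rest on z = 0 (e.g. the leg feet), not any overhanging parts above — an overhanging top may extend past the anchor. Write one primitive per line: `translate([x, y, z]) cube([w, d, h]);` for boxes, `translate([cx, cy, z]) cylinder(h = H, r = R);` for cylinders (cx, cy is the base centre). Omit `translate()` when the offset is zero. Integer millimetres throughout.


translate([306, 667, 0]) cylinder(h = 52, r = 193);


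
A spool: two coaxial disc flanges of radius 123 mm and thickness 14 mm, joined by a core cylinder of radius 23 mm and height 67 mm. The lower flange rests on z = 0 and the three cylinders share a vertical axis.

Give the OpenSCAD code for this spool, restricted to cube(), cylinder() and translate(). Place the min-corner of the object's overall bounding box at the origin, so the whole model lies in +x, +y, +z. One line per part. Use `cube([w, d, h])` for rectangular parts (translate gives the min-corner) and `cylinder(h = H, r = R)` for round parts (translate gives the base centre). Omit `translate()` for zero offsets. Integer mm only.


translate([123, 123, 0]) cylinder(h = 14, r = 123);
translate([123, 123, 14]) cylinder(h = 67, r = 23);
translate([123, 123, 81]) cylinder(h = 14, r = 123);


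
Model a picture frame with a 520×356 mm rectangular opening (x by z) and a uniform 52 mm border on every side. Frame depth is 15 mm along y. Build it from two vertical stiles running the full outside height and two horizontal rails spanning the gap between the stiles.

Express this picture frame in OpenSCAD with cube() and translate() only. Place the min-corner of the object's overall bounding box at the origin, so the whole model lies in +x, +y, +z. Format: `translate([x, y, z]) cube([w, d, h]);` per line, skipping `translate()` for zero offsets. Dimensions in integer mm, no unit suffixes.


cube([52, 15, 460]);
translate([572, 0, 0]) cube([52, 15, 460]);
translate([52, 0, 0]) cube([520, 15, 52]);
translate([52, 0, 408]) cube([520, 15, 52]);


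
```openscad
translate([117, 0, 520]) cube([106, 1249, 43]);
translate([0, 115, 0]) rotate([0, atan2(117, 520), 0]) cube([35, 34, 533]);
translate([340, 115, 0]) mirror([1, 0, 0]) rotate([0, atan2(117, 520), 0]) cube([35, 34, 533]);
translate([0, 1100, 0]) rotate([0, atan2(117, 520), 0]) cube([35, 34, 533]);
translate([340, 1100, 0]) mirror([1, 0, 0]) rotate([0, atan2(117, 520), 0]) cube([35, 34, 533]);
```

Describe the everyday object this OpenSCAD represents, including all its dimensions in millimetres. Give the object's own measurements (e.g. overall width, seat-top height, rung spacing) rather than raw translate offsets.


A sawhorse. A 106×1249×43 mm beam (x, y, z) sits on two A-frame leg pairs. Each pair is two raked legs of 35×34 mm section (34 mm along y) splaying symmetrically in x. Each leg rises 520 mm vertically over 117 mm of horizontal reach and is 533 mm long along its own axis. Every leg's outer bottom edge rests on the floor and its outer top edge meets a bottom edge of the beam — the left legs (tilting toward +x) meet the beam's −x bottom edge, the right legs (their mirror images, tilting toward −x) meet its +x bottom edge — so the leg tops tuck under the beam, the beam's underside is 520 mm above the floor, and the feet are 340 mm apart outside-to-outside with the beam centred between them. The two leg pairs are set in 115 mm from either end of the beam.


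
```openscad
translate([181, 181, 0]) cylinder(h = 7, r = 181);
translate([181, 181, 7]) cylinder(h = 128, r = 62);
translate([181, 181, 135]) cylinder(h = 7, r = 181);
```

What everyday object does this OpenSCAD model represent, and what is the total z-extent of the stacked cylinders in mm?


A spool. The overall height is 142 mm.

Three coaxial cylinders, large–small–large — a spool. Two 7 mm flanges and a 128 mm core give 7 + 128 + 7 = 142 mm.


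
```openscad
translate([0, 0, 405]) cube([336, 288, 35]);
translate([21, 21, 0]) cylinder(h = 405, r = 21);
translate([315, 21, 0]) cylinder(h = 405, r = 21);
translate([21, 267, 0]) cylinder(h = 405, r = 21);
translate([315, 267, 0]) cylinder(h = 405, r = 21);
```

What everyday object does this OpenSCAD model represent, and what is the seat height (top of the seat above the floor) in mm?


A stool. The seat height is 440 mm.

A 336×288×35 slab at z = 405 on four corner cylinders — a stool. The seat top is 405 + 35 = 440 mm.


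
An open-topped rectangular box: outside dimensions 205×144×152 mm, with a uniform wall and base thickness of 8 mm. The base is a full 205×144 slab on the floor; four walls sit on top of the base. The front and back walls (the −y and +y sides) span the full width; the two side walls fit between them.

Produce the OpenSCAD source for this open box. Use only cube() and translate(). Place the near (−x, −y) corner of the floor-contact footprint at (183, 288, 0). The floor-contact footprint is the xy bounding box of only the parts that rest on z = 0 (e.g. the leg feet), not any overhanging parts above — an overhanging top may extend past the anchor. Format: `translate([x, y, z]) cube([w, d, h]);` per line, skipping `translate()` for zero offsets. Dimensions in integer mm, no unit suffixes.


translate([183, 288, 0]) cube([205, 144, 8]);
translate([183, 288, 8]) cube([205, 8, 144]);
translate([183, 424, 8]) cube([205, 8, 144]);
translate([183, 296, 8]) cube([8, 128, 144]);
translate([380, 296, 8]) cube([8, 128, 144]);


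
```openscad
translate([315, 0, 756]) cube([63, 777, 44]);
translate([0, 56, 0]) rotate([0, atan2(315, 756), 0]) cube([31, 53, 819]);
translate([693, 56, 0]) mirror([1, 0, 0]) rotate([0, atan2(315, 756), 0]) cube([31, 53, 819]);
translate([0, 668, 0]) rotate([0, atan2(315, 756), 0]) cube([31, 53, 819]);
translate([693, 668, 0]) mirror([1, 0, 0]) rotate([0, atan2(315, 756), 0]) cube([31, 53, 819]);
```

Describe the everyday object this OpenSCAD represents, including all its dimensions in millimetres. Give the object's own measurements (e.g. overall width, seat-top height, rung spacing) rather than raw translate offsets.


A sawhorse. A 63×777×44 mm beam (x, y, z) sits on two A-frame leg pairs. Each pair is two raked legs of 31×53 mm section (53 mm along y) splaying symmetrically in x. Each leg rises 756 mm vertically over 315 mm of horizontal reach and is 819 mm long along its own axis. Every leg's outer bottom edge rests on the floor and its outer top edge meets a bottom edge of the beam — the left legs (tilting toward +x) meet the beam's −x bottom edge, the right legs (their mirror images, tilting toward −x) meet its +x bottom edge — so the leg tops tuck under the beam, the beam's underside is 756 mm above the floor, and the feet are 693 mm apart outside-to-outside with the beam centred between them. The two leg pairs are set in 56 mm from either end of the beam.


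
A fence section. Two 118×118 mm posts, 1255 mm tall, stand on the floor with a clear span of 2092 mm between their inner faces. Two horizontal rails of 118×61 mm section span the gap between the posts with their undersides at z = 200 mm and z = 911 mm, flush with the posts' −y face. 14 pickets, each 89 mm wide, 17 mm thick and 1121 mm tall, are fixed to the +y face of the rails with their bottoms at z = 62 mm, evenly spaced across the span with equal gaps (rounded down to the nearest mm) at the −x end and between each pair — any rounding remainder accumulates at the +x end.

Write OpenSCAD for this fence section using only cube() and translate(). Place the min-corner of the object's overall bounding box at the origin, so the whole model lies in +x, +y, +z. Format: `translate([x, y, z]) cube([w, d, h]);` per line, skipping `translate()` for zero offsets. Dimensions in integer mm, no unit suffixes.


cube([118, 118, 1255]);
translate([2210, 0, 0]) cube([118, 118, 1255]);
translate([118, 0, 200]) cube([2092, 118, 61]);
translate([118, 0, 911]) cube([2092, 118, 61]);
translate([174, 118, 62]) cube([89, 17, 1121]);
translate([319, 118, 62]) cube([89, 17, 1121]);
translate([464, 118, 62]) cube([89, 17, 1121]);
translate([609, 118, 62]) cube([89, 17, 1121]);
translate([754, 118, 62]) cube([89, 17, 1121]);
translate([899, 118, 62]) cube([89, 17, 1121]);
translate([1044, 118, 62]) cube([89, 17, 1121]);
translate([1189, 118, 62]) cube([89, 17, 1121]);
translate([1334, 118, 62]) cube([89, 17, 1121]);
translate([1479, 118, 62]) cube([89, 17, 1121]);
translate([1624, 118, 62]) cube([89, 17, 1121]);
translate([1769, 118, 62]) cube([89, 17, 1121]);
translate([1914, 118, 62]) cube([89, 17, 1121]);
translate([2059, 118, 62]) cube([89, 17, 1121]);


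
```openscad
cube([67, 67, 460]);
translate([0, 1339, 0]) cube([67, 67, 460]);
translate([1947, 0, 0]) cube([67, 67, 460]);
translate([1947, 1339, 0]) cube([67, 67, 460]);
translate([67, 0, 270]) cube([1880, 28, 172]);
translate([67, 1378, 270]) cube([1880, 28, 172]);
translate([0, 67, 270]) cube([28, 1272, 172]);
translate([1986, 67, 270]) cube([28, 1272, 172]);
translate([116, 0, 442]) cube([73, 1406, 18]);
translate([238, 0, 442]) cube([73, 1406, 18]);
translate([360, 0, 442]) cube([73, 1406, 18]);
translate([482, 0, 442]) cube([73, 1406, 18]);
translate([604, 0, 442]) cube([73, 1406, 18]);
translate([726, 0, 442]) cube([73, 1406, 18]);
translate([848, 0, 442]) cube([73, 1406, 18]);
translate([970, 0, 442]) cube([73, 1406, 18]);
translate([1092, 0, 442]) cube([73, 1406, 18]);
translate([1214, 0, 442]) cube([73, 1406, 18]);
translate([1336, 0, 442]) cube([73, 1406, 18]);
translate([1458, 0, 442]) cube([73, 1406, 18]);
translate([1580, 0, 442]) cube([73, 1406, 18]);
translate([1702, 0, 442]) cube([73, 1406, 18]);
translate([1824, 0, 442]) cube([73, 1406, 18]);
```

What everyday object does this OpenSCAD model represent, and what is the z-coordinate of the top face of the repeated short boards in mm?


A bed frame. The slat-top height is 460 mm.

Four posts, four rails, and a row of slats — a bed frame. Slats sit on the rails at z = 270 + 172 = 442; with slat thickness 18, the top is 460 mm.


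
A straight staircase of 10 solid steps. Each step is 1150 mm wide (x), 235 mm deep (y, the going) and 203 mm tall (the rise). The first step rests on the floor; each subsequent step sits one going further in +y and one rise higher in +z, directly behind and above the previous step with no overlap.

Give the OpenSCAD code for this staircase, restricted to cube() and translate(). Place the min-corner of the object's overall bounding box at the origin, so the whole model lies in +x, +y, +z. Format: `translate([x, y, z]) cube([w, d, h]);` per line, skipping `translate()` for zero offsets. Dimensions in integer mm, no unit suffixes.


cube([1150, 235, 203]);
translate([0, 235, 203]) cube([1150, 235, 203]);
translate([0, 470, 406]) cube([1150, 235, 203]);
translate([0, 705, 609]) cube([1150, 235, 203]);
translate([0, 940, 812]) cube([1150, 235, 203]);
translate([0, 1175, 1015]) cube([1150, 235, 203]);
translate([0, 1410, 1218]) cube([1150, 235, 203]);
translate([0, 1645, 1421]) cube([1150, 235, 203]);
translate([0, 1880, 1624]) cube([1150, 235, 203]);
translate([0, 2115, 1827]) cube([1150, 235, 203]);


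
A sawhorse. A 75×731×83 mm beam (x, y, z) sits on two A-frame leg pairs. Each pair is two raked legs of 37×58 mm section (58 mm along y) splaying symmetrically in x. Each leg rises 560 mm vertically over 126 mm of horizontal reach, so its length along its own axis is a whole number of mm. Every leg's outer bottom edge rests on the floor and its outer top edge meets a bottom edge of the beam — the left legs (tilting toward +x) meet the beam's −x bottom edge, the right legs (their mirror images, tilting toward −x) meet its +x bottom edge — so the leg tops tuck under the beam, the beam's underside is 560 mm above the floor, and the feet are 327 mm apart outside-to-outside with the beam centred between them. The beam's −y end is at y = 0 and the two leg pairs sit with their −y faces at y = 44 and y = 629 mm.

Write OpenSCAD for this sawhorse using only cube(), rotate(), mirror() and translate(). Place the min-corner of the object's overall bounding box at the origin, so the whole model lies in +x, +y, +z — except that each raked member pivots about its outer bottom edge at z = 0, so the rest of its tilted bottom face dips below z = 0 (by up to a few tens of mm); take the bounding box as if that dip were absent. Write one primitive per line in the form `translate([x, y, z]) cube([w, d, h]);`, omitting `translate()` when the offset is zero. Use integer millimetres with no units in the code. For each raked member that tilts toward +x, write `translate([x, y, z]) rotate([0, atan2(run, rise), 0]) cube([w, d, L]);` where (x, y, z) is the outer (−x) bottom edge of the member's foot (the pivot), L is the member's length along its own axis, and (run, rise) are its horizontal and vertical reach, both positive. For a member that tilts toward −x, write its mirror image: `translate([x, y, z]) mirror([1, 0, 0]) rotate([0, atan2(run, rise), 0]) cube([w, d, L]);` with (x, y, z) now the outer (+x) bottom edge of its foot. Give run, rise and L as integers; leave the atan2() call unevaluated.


translate([126, 0, 560]) cube([75, 731, 83]);
translate([0, 44, 0]) rotate([0, atan2(126, 560), 0]) cube([37, 58, 574]);
translate([327, 44, 0]) mirror([1, 0, 0]) rotate([0, atan2(126, 560), 0]) cube([37, 58, 574]);
translate([0, 629, 0]) rotate([0, atan2(126, 560), 0]) cube([37, 58, 574]);
translate([327, 629, 0]) mirror([1, 0, 0]) rotate([0, atan2(126, 560), 0]) cube([37, 58, 574]);


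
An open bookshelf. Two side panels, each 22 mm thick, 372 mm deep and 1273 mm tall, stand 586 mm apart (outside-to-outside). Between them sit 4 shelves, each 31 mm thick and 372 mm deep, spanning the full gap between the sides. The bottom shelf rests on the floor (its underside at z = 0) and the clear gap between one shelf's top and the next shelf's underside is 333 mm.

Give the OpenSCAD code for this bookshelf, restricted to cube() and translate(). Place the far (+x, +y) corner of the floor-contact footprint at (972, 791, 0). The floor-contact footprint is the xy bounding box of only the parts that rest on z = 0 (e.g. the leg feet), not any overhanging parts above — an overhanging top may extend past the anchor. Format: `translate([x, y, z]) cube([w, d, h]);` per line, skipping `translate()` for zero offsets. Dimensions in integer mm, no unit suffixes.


translate([386, 419, 0]) cube([22, 372, 1273]);
translate([950, 419, 0]) cube([22, 372, 1273]);
translate([408, 419, 0]) cube([542, 372, 31]);
translate([408, 419, 364]) cube([542, 372, 31]);
translate([408, 419, 728]) cube([542, 372, 31]);
translate([408, 419, 1092]) cube([542, 372, 31]);


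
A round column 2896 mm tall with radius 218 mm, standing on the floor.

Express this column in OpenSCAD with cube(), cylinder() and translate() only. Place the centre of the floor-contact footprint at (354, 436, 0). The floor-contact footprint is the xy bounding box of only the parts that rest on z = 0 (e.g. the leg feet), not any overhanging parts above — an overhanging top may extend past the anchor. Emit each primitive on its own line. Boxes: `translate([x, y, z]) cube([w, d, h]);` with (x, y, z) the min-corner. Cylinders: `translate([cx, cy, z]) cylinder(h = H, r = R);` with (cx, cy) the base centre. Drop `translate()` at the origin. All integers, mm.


translate([354, 436, 0]) cylinder(h = 2896, r = 218);


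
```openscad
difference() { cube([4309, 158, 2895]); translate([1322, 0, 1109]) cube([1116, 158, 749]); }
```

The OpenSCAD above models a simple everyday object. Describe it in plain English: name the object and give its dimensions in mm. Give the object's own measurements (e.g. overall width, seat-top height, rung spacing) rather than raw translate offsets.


A wall 4309 mm long (x), 158 mm thick (y), 2895 mm tall, with a rectangular window opening cut through it. The opening is 1116 mm wide and 749 mm tall; its sill is at z = 1109 mm and its near (−x) edge is 1322 mm from the wall's −x end. The opening passes through the full wall thickness.


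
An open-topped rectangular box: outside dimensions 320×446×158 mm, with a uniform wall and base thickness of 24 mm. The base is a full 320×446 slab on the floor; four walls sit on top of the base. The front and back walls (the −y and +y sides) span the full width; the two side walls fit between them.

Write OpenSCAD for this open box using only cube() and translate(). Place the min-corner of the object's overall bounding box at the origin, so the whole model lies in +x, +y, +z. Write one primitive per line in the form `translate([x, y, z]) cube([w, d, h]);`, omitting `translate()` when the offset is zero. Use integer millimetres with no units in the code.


cube([320, 446, 24]);
translate([0, 0, 24]) cube([320, 24, 134]);
translate([0, 422, 24]) cube([320, 24, 134]);
translate([0, 24, 24]) cube([24, 398, 134]);
translate([296, 24, 24]) cube([24, 398, 134]);


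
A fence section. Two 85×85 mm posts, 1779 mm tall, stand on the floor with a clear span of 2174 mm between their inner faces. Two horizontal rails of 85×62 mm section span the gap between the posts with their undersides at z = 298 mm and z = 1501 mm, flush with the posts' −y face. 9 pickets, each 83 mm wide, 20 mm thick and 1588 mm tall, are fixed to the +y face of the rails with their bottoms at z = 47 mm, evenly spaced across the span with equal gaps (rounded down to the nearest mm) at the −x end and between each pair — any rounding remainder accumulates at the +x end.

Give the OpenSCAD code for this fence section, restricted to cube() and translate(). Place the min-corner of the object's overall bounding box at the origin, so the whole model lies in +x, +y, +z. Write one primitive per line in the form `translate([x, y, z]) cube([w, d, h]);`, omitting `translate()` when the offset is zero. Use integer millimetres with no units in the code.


cube([85, 85, 1779]);
translate([2259, 0, 0]) cube([85, 85, 1779]);
translate([85, 0, 298]) cube([2174, 85, 62]);
translate([85, 0, 1501]) cube([2174, 85, 62]);
translate([227, 85, 47]) cube([83, 20, 1588]);
translate([452, 85, 47]) cube([83, 20, 1588]);
translate([677, 85, 47]) cube([83, 20, 1588]);
translate([902, 85, 47]) cube([83, 20, 1588]);
translate([1127, 85, 47]) cube([83, 20, 1588]);
translate([1352, 85, 47]) cube([83, 20, 1588]);
translate([1577, 85, 47]) cube([83, 20, 1588]);
translate([1802, 85, 47]) cube([83, 20, 1588]);
translate([2027, 85, 47]) cube([83, 20, 1588]);


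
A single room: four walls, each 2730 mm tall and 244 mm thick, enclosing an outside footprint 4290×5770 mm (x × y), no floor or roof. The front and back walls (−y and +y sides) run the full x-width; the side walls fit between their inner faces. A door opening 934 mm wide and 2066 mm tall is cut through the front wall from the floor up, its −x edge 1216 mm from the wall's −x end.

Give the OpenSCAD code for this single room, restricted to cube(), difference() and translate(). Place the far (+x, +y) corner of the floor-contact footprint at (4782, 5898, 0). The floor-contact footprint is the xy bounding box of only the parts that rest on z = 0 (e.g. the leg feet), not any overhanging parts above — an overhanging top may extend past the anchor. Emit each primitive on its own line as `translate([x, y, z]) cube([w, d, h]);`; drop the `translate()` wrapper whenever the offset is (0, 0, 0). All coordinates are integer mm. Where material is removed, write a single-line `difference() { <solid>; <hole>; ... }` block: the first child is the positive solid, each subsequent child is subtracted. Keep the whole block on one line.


difference() { translate([492, 128, 0]) cube([4290, 244, 2730]); translate([1708, 128, 0]) cube([934, 244, 2066]); }
translate([492, 5654, 0]) cube([4290, 244, 2730]);
translate([492, 372, 0]) cube([244, 5282, 2730]);
translate([4538, 372, 0]) cube([244, 5282, 2730]);


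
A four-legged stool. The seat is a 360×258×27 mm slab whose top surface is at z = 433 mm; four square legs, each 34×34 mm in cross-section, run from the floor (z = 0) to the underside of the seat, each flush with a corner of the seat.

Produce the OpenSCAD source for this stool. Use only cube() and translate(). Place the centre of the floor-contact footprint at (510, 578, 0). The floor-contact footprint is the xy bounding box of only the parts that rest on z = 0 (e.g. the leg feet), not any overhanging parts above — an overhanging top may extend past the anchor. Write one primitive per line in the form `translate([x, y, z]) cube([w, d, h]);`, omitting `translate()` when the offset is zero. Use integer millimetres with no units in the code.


// leg_h = 433 - 27 = 406
translate([330, 449, 406]) cube([360, 258, 27]);
translate([330, 449, 0]) cube([34, 34, 406]);
translate([656, 449, 0]) cube([34, 34, 406]);
translate([330, 673, 0]) cube([34, 34, 406]);
translate([656, 673, 0]) cube([34, 34, 406]);


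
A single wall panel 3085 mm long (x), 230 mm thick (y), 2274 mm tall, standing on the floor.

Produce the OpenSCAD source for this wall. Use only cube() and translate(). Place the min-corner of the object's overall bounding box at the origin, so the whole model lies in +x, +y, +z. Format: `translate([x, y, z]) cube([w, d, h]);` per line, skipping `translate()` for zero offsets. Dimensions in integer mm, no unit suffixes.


cube([3085, 230, 2274]);


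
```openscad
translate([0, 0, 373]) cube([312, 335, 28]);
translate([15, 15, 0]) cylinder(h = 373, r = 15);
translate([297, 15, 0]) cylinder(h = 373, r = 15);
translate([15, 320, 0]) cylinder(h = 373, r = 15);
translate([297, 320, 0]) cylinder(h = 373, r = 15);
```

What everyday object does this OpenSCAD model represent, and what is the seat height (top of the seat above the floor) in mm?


A stool. The seat height is 401 mm.

A 312×335×28 slab at z = 373 on four corner cylinders — a stool. The seat top is 373 + 28 = 401 mm.
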